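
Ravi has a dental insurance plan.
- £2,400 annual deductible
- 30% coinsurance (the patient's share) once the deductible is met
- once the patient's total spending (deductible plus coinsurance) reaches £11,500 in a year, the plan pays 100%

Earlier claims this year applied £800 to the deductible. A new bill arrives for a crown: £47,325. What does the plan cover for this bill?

£36,625

Remaining deductible: £2,400 − £800 = £1,600.
After the £1,600 deductible portion, £47,325 − £1,600 = £45,725 is subject to coinsurance.
Patient's 30% share of £45,725 is £13,717.50.
That puts the patient's cost at £1,600 + £13,717.50 = £15,317.50 before any cap.
That would bring total out-of-pocket to £16,117.50, past the £11,500 cap. The patient is capped at £11,500 − £800 = £10,700 on this claim.
The plan picks up £47,325 − £10,700 = £36,625.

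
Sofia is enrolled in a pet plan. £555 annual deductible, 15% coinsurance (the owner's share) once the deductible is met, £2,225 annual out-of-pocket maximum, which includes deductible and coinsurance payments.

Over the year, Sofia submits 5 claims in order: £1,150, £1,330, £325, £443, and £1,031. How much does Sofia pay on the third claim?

£48.75

Claim 1 (£1,150): £555 to deductible, leaving £595; coinsurance £595 × 15% = £89.25. Owner pays £644.25; OOP now £644.25.
Claim 2 (£1,330): deductible met; 15% of £1,330 = £199.50. Owner owes £199.50 (running OOP £843.75).
Claim 3 (£325): deductible already satisfied, so owner's share is 15% × £325 = £48.75. Owner owes £48.75 (running OOP £892.50).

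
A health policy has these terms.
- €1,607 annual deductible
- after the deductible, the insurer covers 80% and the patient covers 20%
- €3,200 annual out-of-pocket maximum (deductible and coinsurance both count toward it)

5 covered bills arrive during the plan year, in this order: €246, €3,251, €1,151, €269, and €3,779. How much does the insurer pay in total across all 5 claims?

€5,671.20

Bill 1, €246: all of it applies to the deductible. Cost to patient: €246. OOP to date €246. Plan pays €246 − €246 = €0.
Bill 2, €3,251: deductible takes €1,361, €1,890 remains; coinsurance €1,890 × 20% = €378. Cost to patient: €1,739. OOP to date €1,985. Insurer: €3,251 − €1,739 = €1,512.
Bill 3, €1,151: deductible met; 20% of €1,151 = €230.20. Cost to patient: €230.20. OOP to date €2,215.20. Insurer: €1,151 − €230.20 = €920.80.
Bill 4, €269: 20% coinsurance on €269 = €53.80. Patient owes €53.80 (running OOP €2,269). Insurer: €269 − €53.80 = €215.20.
Bill 5, €3,779: deductible already satisfied, so patient's share is 20% × €3,779 = €755.80. Cost to patient: €755.80. OOP to date €3,024.80. Plan pays €3,779 − €755.80 = €3,023.20.
Insurer total: €0 + €1,512 + €920.80 + €215.20 + €3,023.20 = €5,671.20.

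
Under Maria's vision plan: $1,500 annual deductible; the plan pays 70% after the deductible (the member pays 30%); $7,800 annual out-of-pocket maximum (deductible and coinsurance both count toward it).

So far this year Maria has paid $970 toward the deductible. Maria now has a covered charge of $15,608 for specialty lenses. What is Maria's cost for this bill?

Remaining deductible: $1,500 − $970 = $530.
After the $530 deductible portion, $15,608 − $530 = $15,078 is subject to coinsurance.
Member's 30% share of $15,078 is $4,523.40.
Member responsibility before any cap: $530 + $4,523.40 = $5,053.40.
Year-to-date out-of-pocket becomes $970 + $5,053.40 = $6,023.40, still under the $7,800 maximum, so no cap applies.

$5,053.40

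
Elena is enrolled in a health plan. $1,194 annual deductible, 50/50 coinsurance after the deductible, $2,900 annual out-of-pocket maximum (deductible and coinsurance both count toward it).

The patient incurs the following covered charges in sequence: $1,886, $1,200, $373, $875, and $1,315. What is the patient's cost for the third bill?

$186.50

Claim 1 ($1,886): deductible takes $1,194, $692 remains; 50% of $692 = $346. Patient pays $1,540; OOP now $1,540.
Claim 2 ($1,200): 50% coinsurance on $1,200 = $600. Patient owes $600 (running OOP $2,140).
Claim 3 ($373): deductible already satisfied, so patient's share is 50% × $373 = $186.50. Patient owes $186.50 (running OOP $2,326.50).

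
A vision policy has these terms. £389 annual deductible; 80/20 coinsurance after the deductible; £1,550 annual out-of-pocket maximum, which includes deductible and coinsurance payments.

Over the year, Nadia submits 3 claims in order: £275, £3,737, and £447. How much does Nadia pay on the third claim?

Claim 1 — £275: entire amount goes to the deductible. Member pays £275; OOP now £275.
Claim 2 — £3,737: £114 finishes the deductible; £3,623 goes to coinsurance; member's 20% is £724.60. Member owes £838.60 (running OOP £1,113.60).
Claim 3 — £447: deductible already satisfied, so member's share is 20% × £447 = £89.40. Cost to member: £89.40. OOP to date £1,203.

£89.40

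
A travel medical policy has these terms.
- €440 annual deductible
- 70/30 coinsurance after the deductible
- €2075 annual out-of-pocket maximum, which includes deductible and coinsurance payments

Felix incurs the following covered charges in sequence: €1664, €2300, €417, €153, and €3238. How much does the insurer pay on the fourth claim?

#1 (€1664): €440 finishes the deductible; €1224 goes to coinsurance; coinsurance €1224 × 30% = €367.20. Traveler owes €807.20 (running OOP €807.20). Insurer: €1664 − €807.20 = €856.80.
#2 (€2300): 30% coinsurance on €2300 = €690. Traveler owes €690 (running OOP €1497.20). Insurer: €2300 − €690 = €1610.
#3 (€417): deductible already satisfied, so traveler's share is 30% × €417 = €125.10. Cost to traveler: €125.10. OOP to date €1622.30. Plan pays €417 − €125.10 = €291.90.
#4 (€153): deductible met; 30% of €153 = €45.90. Cost to traveler: €45.90. OOP to date €1668.20. Plan pays €153 − €45.90 = €107.10.

€107.10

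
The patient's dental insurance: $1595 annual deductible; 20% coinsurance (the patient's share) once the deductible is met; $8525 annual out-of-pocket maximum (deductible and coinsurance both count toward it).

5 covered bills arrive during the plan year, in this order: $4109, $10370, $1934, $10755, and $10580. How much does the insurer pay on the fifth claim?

$8764.60

Bill 1, $4109: deductible takes $1595, $2514 remains; 20% of $2514 = $502.80. Patient owes $2097.80 (running OOP $2097.80). Insurer: $4109 − $2097.80 = $2011.20.
Bill 2, $10370: deductible met; 20% of $10370 = $2074. Cost to patient: $2074. OOP to date $4171.80. Insurer: $10370 − $2074 = $8296.
Bill 3, $1934: deductible met; 20% of $1934 = $386.80. Patient owes $386.80 (running OOP $4558.60). Plan pays $1934 − $386.80 = $1547.20.
Bill 4, $10755: deductible already satisfied, so patient's share is 20% × $10755 = $2151. Patient pays $2151; OOP now $6709.60. Insurer: $10755 − $2151 = $8604.
Bill 5, $10580: deductible already satisfied, so patient's share is 20% × $10580 = $2116. Adding that to $6709.60 gives $8825.60, past the $8525 cap; patient pays only $8525 − $6709.60 = $1815.40. Insurer: $10580 − $1815.40 = $8764.60.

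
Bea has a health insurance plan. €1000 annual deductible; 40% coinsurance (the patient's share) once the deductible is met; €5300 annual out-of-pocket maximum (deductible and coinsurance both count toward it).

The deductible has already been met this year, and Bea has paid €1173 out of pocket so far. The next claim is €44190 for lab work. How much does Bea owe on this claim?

With the deductible met, the entire €44190 is subject to coinsurance.
Patient's 40% share of €44190 is €17676.
Year-to-date out-of-pocket would reach €1173 + €17676 = €18849, above the €5300 maximum, so the patient pays only €5300 − €1173 = €4127.

€4127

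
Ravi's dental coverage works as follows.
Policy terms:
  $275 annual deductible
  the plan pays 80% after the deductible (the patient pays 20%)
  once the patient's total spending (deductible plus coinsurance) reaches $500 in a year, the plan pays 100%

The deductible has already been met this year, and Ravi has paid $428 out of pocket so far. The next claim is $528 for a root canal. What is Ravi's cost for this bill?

$72

With the deductible met, the entire $528 is subject to coinsurance.
Coinsurance: $528 × 20% = $105.60.
Adding $105.60 to the $428 already spent would give $533.60, which exceeds the $500 cap; the patient pays just $500 − $428 = $72.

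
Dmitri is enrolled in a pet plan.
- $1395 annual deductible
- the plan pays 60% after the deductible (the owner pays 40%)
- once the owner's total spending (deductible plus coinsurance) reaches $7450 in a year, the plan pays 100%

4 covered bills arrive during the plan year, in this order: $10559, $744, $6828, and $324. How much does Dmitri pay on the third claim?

Bill 1, $10559: $1395 finishes the deductible; $9164 goes to coinsurance; coinsurance $9164 × 40% = $3665.60. Owner owes $5060.60 (running OOP $5060.60).
Bill 2, $744: deductible already satisfied, so owner's share is 40% × $744 = $297.60. Owner pays $297.60; OOP now $5358.20.
Bill 3, $6828: deductible met; 40% of $6828 = $2731.20. Adding that to $5358.20 gives $8089.40, past the $7450 cap; owner pays only $7450 − $5358.20 = $2091.80.

$2091.80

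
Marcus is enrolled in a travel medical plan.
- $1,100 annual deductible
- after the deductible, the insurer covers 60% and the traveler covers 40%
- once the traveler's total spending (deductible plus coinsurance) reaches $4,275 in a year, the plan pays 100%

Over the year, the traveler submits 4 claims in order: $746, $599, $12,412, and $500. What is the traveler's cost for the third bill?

$3,077

#1 ($746): all of it applies to the deductible. Cost to traveler: $746. OOP to date $746.
#2 ($599): deductible takes $354, $245 remains; traveler's 40% is $98. Traveler owes $452 (running OOP $1,198).
#3 ($12,412): deductible met; 40% of $12,412 = $4,964.80. OOP would hit $6,162.80 > $4,275, so the cap limits the traveler to $4,275 − $1,198 = $3,077.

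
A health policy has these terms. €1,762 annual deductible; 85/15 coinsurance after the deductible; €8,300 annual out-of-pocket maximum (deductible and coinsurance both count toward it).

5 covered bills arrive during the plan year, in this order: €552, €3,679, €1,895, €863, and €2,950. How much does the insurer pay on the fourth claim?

Claim 1 (€552): fully absorbed by the deductible. Patient pays €552; OOP now €552. Insurer: €552 − €552 = €0.
Claim 2 (€3,679): deductible takes €1,210, €2,469 remains; coinsurance €2,469 × 15% = €370.35. Patient pays €1,580.35; OOP now €2,132.35. Plan pays €3,679 − €1,580.35 = €2,098.65.
Claim 3 (€1,895): deductible met; 15% of €1,895 = €284.25. Patient pays €284.25; OOP now €2,416.60. Insurer: €1,895 − €284.25 = €1,610.75.
Claim 4 (€863): deductible already satisfied, so patient's share is 15% × €863 = €129.45. Patient owes €129.45 (running OOP €2,546.05). Plan pays €863 − €129.45 = €733.55.

€733.55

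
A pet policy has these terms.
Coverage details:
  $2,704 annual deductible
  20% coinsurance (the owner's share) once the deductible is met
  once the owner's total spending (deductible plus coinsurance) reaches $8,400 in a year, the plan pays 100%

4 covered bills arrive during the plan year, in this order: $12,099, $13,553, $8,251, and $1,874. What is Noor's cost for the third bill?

Claim 1 — $12,099: $2,704 to deductible, leaving $9,395; 20% of $9,395 = $1,879. Owner pays $4,583; OOP now $4,583.
Claim 2 — $13,553: deductible met; 20% of $13,553 = $2,710.60. Owner owes $2,710.60 (running OOP $7,293.60).
Claim 3 — $8,251: deductible already satisfied, so owner's share is 20% × $8,251 = $1,650.20. That would push OOP to $8,943.80, over the $8,400 cap, so owner pays $8,400 − $7,293.60 = $1,106.40.

$1,106.40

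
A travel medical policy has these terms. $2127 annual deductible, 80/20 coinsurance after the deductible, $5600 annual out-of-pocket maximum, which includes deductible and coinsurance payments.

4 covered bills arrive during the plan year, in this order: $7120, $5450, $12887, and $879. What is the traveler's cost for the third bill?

Claim 1 — $7120: $2127 finishes the deductible; $4993 goes to coinsurance; 20% of $4993 = $998.60. Traveler owes $3125.60 (running OOP $3125.60).
Claim 2 — $5450: deductible met; 20% of $5450 = $1090. Traveler pays $1090; OOP now $4215.60.
Claim 3 — $12887: deductible already satisfied, so traveler's share is 20% × $12887 = $2577.40. OOP would hit $6793 > $5600, so the cap limits the traveler to $5600 − $4215.60 = $1384.40.

$1384.40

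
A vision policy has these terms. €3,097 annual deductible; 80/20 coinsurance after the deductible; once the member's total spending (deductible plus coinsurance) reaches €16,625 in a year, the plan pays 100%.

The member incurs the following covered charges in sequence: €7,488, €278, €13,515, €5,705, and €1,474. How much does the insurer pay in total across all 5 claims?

€20,290.40

Claim 1 — €7,488: €3,097 finishes the deductible; €4,391 goes to coinsurance; 20% of €4,391 = €878.20. Cost to member: €3,975.20. OOP to date €3,975.20. Insurer: €7,488 − €3,975.20 = €3,512.80.
Claim 2 — €278: deductible already satisfied, so member's share is 20% × €278 = €55.60. Member owes €55.60 (running OOP €4,030.80). Plan pays €278 − €55.60 = €222.40.
Claim 3 — €13,515: deductible already satisfied, so member's share is 20% × €13,515 = €2,703. Cost to member: €2,703. OOP to date €6,733.80. Plan pays €13,515 − €2,703 = €10,812.
Claim 4 — €5,705: 20% coinsurance on €5,705 = €1,141. Member pays €1,141; OOP now €7,874.80. Insurer: €5,705 − €1,141 = €4,564.
Claim 5 — €1,474: deductible already satisfied, so member's share is 20% × €1,474 = €294.80. Member pays €294.80; OOP now €8,169.60. Plan pays €1,474 − €294.80 = €1,179.20.
Insurer total: €3,512.80 + €222.40 + €10,812 + €4,564 + €1,179.20 = €20,290.40.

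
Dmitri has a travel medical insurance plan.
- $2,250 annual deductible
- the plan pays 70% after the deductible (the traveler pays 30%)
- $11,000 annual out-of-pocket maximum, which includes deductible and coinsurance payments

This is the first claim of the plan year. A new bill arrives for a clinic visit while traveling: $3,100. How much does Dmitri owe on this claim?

$2,505

The full $2,250 deductible is still open; $2,250 of this bill applies to it.
After the $2,250 deductible portion, $3,100 − $2,250 = $850 is subject to coinsurance.
Traveler's 30% share of $850 is $255.
So the traveler owes $2,250 + $255 = $2,505 before any cap.
Year-to-date out-of-pocket becomes $0 + $2,505 = $2,505, still under the $11,000 maximum, so no cap applies.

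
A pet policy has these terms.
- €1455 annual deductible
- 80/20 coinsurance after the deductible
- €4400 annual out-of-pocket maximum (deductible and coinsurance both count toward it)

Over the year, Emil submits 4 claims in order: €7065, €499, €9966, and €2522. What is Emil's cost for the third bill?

#1 (€7065): €1455 finishes the deductible; €5610 goes to coinsurance; 20% of €5610 = €1122. Owner owes €2577 (running OOP €2577).
#2 (€499): deductible met; 20% of €499 = €99.80. Owner owes €99.80 (running OOP €2676.80).
#3 (€9966): deductible met; 20% of €9966 = €1993.20. Adding that to €2676.80 gives €4670, past the €4400 cap; owner pays only €4400 − €2676.80 = €1723.20.

€1723.20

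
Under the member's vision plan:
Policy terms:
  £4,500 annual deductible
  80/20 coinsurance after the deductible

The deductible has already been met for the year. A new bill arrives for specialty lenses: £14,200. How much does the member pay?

The deductible is already satisfied, so the full bill goes to coinsurance.
Member's 20% share of £14,200 is £2,840.

£2,840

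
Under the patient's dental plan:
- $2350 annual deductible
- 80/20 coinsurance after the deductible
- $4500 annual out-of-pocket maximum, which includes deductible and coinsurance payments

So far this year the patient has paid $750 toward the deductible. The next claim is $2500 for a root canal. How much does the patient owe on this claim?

$1780

Deductible still to meet: $2350 − $750 = $1600.
The remaining $900 (= $2500 − $1600) moves to coinsurance.
20% of $900 = $180 falls to the patient.
Patient responsibility before any cap: $1600 + $180 = $1780.
Cumulative spending $750 + $1780 = $2530 stays under the $4500 maximum.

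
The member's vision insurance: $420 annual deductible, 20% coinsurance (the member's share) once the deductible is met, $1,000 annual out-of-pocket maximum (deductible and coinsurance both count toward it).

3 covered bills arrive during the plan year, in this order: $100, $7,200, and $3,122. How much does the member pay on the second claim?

Bill 1, $100: fully absorbed by the deductible. Member pays $100; OOP now $100.
Bill 2, $7,200: deductible takes $320, $6,880 remains; member's 20% is $1,376. Together that's $320 + $1,376 = $1,696. OOP would hit $1,796 > $1,000, so the cap limits the member to $1,000 − $100 = $900.

$900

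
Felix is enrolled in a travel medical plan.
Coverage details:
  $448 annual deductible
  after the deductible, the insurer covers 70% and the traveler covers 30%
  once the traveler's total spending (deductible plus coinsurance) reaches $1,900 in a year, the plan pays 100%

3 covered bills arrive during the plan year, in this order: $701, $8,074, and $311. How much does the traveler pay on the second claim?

Claim 1 ($701): $448 to deductible, leaving $253; coinsurance $253 × 30% = $75.90. Traveler owes $523.90 (running OOP $523.90).
Claim 2 ($8,074): deductible already satisfied, so traveler's share is 30% × $8,074 = $2,422.20. OOP would hit $2,946.10 > $1,900, so the cap limits the traveler to $1,900 − $523.90 = $1,376.10.

$1,376.10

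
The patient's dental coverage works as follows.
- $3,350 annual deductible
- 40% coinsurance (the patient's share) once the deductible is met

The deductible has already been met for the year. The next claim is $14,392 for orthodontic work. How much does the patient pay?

The deductible is already satisfied, so the full bill goes to coinsurance.
40% of $14,392 = $5,756.80 falls to the patient.

$5,756.80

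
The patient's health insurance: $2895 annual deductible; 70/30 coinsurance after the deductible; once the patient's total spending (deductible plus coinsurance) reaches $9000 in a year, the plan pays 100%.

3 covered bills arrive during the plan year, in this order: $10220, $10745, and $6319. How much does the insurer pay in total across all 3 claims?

$18284

Claim 1 ($10220): $2895 finishes the deductible; $7325 goes to coinsurance; coinsurance $7325 × 30% = $2197.50. Patient owes $5092.50 (running OOP $5092.50). Plan pays $10220 − $5092.50 = $5127.50.
Claim 2 ($10745): 30% coinsurance on $10745 = $3223.50. Patient pays $3223.50; OOP now $8316. Plan pays $10745 − $3223.50 = $7521.50.
Claim 3 ($6319): 30% coinsurance on $6319 = $1895.70. Adding that to $8316 gives $10211.70, past the $9000 cap; patient pays only $9000 − $8316 = $684. Plan pays $6319 − $684 = $5635.
Insurer total: $5127.50 + $7521.50 + $5635 = $18284.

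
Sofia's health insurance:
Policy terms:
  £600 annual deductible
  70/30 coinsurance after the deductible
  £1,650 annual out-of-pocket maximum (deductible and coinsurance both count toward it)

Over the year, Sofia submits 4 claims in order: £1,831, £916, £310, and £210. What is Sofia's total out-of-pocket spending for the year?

#1 (£1,831): £600 finishes the deductible; £1,231 goes to coinsurance; coinsurance £1,231 × 30% = £369.30. Cost to patient: £969.30. OOP to date £969.30.
#2 (£916): 30% coinsurance on £916 = £274.80. Cost to patient: £274.80. OOP to date £1,244.10.
#3 (£310): deductible met; 30% of £310 = £93. Patient pays £93; OOP now £1,337.10.
#4 (£210): deductible already satisfied, so patient's share is 30% × £210 = £63. Cost to patient: £63. OOP to date £1,400.10.
Summing the patient's payments: £969.30 + £274.80 + £93 + £63 = £1,400.10.

£1,400.10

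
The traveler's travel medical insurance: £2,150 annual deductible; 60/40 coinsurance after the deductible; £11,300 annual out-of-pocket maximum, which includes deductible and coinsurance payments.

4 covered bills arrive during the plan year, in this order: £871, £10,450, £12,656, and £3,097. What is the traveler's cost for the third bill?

Bill 1, £871: entire amount goes to the deductible. Traveler owes £871 (running OOP £871).
Bill 2, £10,450: deductible takes £1,279, £9,171 remains; traveler's 40% is £3,668.40. Cost to traveler: £4,947.40. OOP to date £5,818.40.
Bill 3, £12,656: 40% coinsurance on £12,656 = £5,062.40. Cost to traveler: £5,062.40. OOP to date £10,880.80.

£5,062.40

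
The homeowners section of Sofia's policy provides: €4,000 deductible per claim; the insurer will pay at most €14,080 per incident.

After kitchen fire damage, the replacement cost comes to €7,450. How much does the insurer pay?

Less the €4,000 deductible: €7,450 − €4,000 = €3,450.
€3,450 ≤ €14,080, so the limit doesn't bind; insurer pays €3,450.

€3,450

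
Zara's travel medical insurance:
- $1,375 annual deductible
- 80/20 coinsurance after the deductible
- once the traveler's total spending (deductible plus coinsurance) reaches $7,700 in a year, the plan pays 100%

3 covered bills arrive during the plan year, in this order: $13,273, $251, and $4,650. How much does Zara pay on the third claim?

$930

Claim 1 — $13,273: $1,375 finishes the deductible; $11,898 goes to coinsurance; traveler's 20% is $2,379.60. Traveler pays $3,754.60; OOP now $3,754.60.
Claim 2 — $251: deductible met; 20% of $251 = $50.20. Traveler owes $50.20 (running OOP $3,804.80).
Claim 3 — $4,650: deductible met; 20% of $4,650 = $930. Traveler owes $930 (running OOP $4,734.80).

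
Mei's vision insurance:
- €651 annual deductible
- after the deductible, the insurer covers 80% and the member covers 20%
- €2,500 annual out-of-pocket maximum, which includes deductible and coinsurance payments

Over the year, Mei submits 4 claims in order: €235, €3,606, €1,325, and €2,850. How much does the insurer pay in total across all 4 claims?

€5,892

Bill 1, €235: entire amount goes to the deductible. Member pays €235; OOP now €235. Plan pays €235 − €235 = €0.
Bill 2, €3,606: €416 finishes the deductible; €3,190 goes to coinsurance; coinsurance €3,190 × 20% = €638. Member owes €1,054 (running OOP €1,289). Plan pays €3,606 − €1,054 = €2,552.
Bill 3, €1,325: deductible met; 20% of €1,325 = €265. Member owes €265 (running OOP €1,554). Plan pays €1,325 − €265 = €1,060.
Bill 4, €2,850: 20% coinsurance on €2,850 = €570. Cost to member: €570. OOP to date €2,124. Insurer: €2,850 − €570 = €2,280.
Insurer total = bills − member's total = €8,016 − €2,124 = €5,892.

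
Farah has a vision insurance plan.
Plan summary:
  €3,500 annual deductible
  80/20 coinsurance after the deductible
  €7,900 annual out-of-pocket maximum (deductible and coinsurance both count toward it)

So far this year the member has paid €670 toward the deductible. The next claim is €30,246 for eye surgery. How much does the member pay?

€670 of the €3,500 deductible is already met, leaving €2,830.
The remaining €27,416 (= €30,246 − €2,830) moves to coinsurance.
Coinsurance: €27,416 × 20% = €5,483.20.
So the member owes €2,830 + €5,483.20 = €8,313.20 before any cap.
Year-to-date out-of-pocket would reach €670 + €8,313.20 = €8,983.20, above the €7,900 maximum, so the member pays only €7,900 − €670 = €7,230.

€7,230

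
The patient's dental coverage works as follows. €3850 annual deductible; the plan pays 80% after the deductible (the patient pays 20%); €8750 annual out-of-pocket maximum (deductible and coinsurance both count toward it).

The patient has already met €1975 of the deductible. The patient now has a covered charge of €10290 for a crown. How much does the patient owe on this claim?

Remaining deductible: €3850 − €1975 = €1875.
After the €1875 deductible portion, €10290 − €1875 = €8415 is subject to coinsurance.
Patient's 20% share of €8415 is €1683.
Patient responsibility before any cap: €1875 + €1683 = €3558.
Year-to-date out-of-pocket becomes €1975 + €3558 = €5533, still under the €8750 maximum, so no cap applies.

€3558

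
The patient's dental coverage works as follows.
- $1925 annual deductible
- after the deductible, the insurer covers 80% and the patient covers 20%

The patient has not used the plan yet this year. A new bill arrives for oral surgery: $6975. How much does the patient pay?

Deductible not yet touched, so the first $1925 of the bill goes to the deductible.
The remaining $5050 (= $6975 − $1925) moves to coinsurance.
Coinsurance: $5050 × 20% = $1010.
Patient responsibility: $1925 + $1010 = $2935.

$2935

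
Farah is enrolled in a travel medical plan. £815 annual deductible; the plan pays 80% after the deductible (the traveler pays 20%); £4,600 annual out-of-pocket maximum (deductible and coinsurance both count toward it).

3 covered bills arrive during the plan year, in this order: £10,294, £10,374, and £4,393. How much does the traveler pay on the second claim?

£1,889.20

Claim 1 (£10,294): £815 to deductible, leaving £9,479; traveler's 20% is £1,895.80. Traveler pays £2,710.80; OOP now £2,710.80.
Claim 2 (£10,374): deductible already satisfied, so traveler's share is 20% × £10,374 = £2,074.80. OOP would hit £4,785.60 > £4,600, so the cap limits the traveler to £4,600 − £2,710.80 = £1,889.20.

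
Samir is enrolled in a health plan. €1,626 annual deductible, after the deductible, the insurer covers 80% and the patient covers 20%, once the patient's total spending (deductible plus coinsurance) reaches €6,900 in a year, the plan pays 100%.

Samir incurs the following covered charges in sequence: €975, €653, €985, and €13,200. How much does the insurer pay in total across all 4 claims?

€11,349.60

Bill 1, €975: entire amount goes to the deductible. Cost to patient: €975. OOP to date €975. Plan pays €975 − €975 = €0.
Bill 2, €653: deductible takes €651, €2 remains; coinsurance €2 × 20% = €0.40. Cost to patient: €651.40. OOP to date €1,626.40. Plan pays €653 − €651.40 = €1.60.
Bill 3, €985: deductible already satisfied, so patient's share is 20% × €985 = €197. Patient owes €197 (running OOP €1,823.40). Plan pays €985 − €197 = €788.
Bill 4, €13,200: deductible already satisfied, so patient's share is 20% × €13,200 = €2,640. Patient pays €2,640; OOP now €4,463.40. Insurer: €13,200 − €2,640 = €10,560.
Insurer total: €0 + €1.60 + €788 + €10,560 = €11,349.60.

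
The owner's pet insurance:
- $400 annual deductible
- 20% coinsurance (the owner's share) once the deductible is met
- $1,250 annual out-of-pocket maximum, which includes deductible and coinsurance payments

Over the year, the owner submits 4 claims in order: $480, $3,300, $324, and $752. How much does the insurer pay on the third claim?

Claim 1 ($480): $400 to deductible, leaving $80; owner's 20% is $16. Cost to owner: $416. OOP to date $416. Plan pays $480 − $416 = $64.
Claim 2 ($3,300): deductible met; 20% of $3,300 = $660. Cost to owner: $660. OOP to date $1,076. Insurer: $3,300 − $660 = $2,640.
Claim 3 ($324): 20% coinsurance on $324 = $64.80. Cost to owner: $64.80. OOP to date $1,140.80. Insurer: $324 − $64.80 = $259.20.

$259.20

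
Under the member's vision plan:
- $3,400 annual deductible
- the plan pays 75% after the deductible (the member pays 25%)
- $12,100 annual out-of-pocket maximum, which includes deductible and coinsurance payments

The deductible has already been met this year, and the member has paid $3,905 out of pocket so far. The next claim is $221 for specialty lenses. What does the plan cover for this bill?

With the deductible met, the entire $221 is subject to coinsurance.
25% of $221 = $55.25 falls to the member.
Total out-of-pocket so far would be $3,905 + $55.25 = $3,960.25, below the $12,100 cap — no reduction.
The plan picks up $221 − $55.25 = $165.75.

$165.75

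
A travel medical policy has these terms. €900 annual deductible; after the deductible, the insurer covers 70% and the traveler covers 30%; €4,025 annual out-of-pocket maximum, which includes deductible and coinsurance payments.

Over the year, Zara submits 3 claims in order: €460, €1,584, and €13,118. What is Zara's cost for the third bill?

Claim 1 — €460: entire amount goes to the deductible. Traveler pays €460; OOP now €460.
Claim 2 — €1,584: €440 to deductible, leaving €1,144; 30% of €1,144 = €343.20. Cost to traveler: €783.20. OOP to date €1,243.20.
Claim 3 — €13,118: deductible already satisfied, so traveler's share is 30% × €13,118 = €3,935.40. OOP would hit €5,178.60 > €4,025, so the cap limits the traveler to €4,025 − €1,243.20 = €2,781.80.

€2,781.80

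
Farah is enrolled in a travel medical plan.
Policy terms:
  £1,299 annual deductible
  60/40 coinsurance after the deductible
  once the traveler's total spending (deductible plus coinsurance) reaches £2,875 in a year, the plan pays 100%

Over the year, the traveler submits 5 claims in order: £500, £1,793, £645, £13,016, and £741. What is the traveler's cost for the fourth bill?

£920.40

Claim 1 (£500): entire amount goes to the deductible. Traveler pays £500; OOP now £500.
Claim 2 (£1,793): £799 to deductible, leaving £994; coinsurance £994 × 40% = £397.60. Cost to traveler: £1,196.60. OOP to date £1,696.60.
Claim 3 (£645): deductible met; 40% of £645 = £258. Cost to traveler: £258. OOP to date £1,954.60.
Claim 4 (£13,016): deductible met; 40% of £13,016 = £5,206.40. That would push OOP to £7,161, over the £2,875 cap, so traveler pays £2,875 − £1,954.60 = £920.40.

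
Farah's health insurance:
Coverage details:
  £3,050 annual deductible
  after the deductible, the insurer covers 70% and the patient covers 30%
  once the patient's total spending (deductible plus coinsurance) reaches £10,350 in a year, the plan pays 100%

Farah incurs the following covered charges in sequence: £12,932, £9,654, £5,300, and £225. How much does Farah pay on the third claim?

Claim 1 — £12,932: £3,050 to deductible, leaving £9,882; 30% of £9,882 = £2,964.60. Patient owes £6,014.60 (running OOP £6,014.60).
Claim 2 — £9,654: deductible met; 30% of £9,654 = £2,896.20. Patient owes £2,896.20 (running OOP £8,910.80).
Claim 3 — £5,300: deductible already satisfied, so patient's share is 30% × £5,300 = £1,590. Adding that to £8,910.80 gives £10,500.80, past the £10,350 cap; patient pays only £10,350 − £8,910.80 = £1,439.20.

£1,439.20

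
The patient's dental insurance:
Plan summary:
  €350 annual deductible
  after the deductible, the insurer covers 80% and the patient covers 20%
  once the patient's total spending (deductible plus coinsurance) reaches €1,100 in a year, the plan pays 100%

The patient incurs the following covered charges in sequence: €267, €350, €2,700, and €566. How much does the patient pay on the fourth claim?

€113.20

Claim 1 (€267): fully absorbed by the deductible. Cost to patient: €267. OOP to date €267.
Claim 2 (€350): €83 to deductible, leaving €267; coinsurance €267 × 20% = €53.40. Patient pays €136.40; OOP now €403.40.
Claim 3 (€2,700): deductible met; 20% of €2,700 = €540. Patient owes €540 (running OOP €943.40).
Claim 4 (€566): 20% coinsurance on €566 = €113.20. Patient pays €113.20; OOP now €1,056.60.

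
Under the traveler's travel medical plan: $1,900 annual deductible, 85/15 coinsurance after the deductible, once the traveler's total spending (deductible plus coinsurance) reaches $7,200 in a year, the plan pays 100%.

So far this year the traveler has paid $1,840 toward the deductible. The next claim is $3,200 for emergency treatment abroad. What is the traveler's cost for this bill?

Remaining deductible: $1,900 − $1,840 = $60.
After the $60 deductible portion, $3,200 − $60 = $3,140 is subject to coinsurance.
15% of $3,140 = $471 falls to the traveler.
That puts the traveler's cost at $60 + $471 = $531 before any cap.
Total out-of-pocket so far would be $1,840 + $531 = $2,371, below the $7,200 cap — no reduction.

$531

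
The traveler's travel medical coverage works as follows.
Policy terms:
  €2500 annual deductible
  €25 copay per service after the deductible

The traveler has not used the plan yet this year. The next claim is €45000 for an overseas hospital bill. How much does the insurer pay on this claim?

The full €2500 deductible is still open; €2500 of this bill applies to it.
That leaves €45000 − €2500 = €42500 for the copay.
Copay on this service: €25.
So the traveler owes €2500 + €25 = €2525.
Insurer pays the balance: €45000 − €2525 = €42475.

€42475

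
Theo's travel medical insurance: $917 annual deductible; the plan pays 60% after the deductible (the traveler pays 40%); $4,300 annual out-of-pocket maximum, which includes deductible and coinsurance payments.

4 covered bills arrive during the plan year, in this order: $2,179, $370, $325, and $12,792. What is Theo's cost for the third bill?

$130

Bill 1, $2,179: $917 finishes the deductible; $1,262 goes to coinsurance; coinsurance $1,262 × 40% = $504.80. Traveler owes $1,421.80 (running OOP $1,421.80).
Bill 2, $370: deductible already satisfied, so traveler's share is 40% × $370 = $148. Traveler pays $148; OOP now $1,569.80.
Bill 3, $325: 40% coinsurance on $325 = $130. Cost to traveler: $130. OOP to date $1,699.80.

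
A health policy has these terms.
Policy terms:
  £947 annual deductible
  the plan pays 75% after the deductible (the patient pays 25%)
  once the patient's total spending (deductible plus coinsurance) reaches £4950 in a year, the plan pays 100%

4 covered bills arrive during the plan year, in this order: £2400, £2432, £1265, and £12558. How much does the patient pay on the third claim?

£316.25

Claim 1 (£2400): deductible takes £947, £1453 remains; coinsurance £1453 × 25% = £363.25. Patient owes £1310.25 (running OOP £1310.25).
Claim 2 (£2432): 25% coinsurance on £2432 = £608. Patient pays £608; OOP now £1918.25.
Claim 3 (£1265): 25% coinsurance on £1265 = £316.25. Cost to patient: £316.25. OOP to date £2234.50.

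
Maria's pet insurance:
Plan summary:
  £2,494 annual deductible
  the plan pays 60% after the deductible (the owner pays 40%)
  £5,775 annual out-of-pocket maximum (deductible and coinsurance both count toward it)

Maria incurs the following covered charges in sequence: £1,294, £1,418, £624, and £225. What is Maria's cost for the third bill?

Claim 1 (£1,294): entire amount goes to the deductible. Owner owes £1,294 (running OOP £1,294).
Claim 2 (£1,418): £1,200 finishes the deductible; £218 goes to coinsurance; 40% of £218 = £87.20. Owner owes £1,287.20 (running OOP £2,581.20).
Claim 3 (£624): 40% coinsurance on £624 = £249.60. Owner pays £249.60; OOP now £2,830.80.

£249.60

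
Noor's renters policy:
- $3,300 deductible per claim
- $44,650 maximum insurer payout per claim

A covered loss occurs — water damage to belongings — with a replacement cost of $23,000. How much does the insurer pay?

$19,700

Subtract the deductible: $23,000 − $3,300 = $19,700.
That's under the $44,650 cap, so the insurer reimburses the full $19,700.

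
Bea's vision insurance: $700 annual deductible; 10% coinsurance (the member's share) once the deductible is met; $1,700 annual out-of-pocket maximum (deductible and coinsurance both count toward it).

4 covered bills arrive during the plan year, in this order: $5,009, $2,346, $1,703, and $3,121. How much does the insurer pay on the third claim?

$1,532.70

Claim 1 — $5,009: deductible takes $700, $4,309 remains; member's 10% is $430.90. Member owes $1,130.90 (running OOP $1,130.90). Plan pays $5,009 − $1,130.90 = $3,878.10.
Claim 2 — $2,346: deductible met; 10% of $2,346 = $234.60. Member owes $234.60 (running OOP $1,365.50). Insurer: $2,346 − $234.60 = $2,111.40.
Claim 3 — $1,703: deductible already satisfied, so member's share is 10% × $1,703 = $170.30. Member owes $170.30 (running OOP $1,535.80). Plan pays $1,703 − $170.30 = $1,532.70.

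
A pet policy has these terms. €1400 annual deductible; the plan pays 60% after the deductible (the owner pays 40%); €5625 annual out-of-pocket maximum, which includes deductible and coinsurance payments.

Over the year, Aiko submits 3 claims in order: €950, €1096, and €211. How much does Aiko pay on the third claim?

#1 (€950): all of it applies to the deductible. Cost to owner: €950. OOP to date €950.
#2 (€1096): deductible takes €450, €646 remains; 40% of €646 = €258.40. Owner owes €708.40 (running OOP €1658.40).
#3 (€211): deductible met; 40% of €211 = €84.40. Owner owes €84.40 (running OOP €1742.80).

€84.40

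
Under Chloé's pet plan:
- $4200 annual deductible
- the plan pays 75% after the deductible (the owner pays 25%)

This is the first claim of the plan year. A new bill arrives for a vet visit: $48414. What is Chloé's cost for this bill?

Deductible not yet touched, so the first $4200 of the bill goes to the deductible.
The remaining $44214 (= $48414 − $4200) moves to coinsurance.
25% of $44214 = $11053.50 falls to the owner.
So the owner owes $4200 + $11053.50 = $15253.50.

$15253.50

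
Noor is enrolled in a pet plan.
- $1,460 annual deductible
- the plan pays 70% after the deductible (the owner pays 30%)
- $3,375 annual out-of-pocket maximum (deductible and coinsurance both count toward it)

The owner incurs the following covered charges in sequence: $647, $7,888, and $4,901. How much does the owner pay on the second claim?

$2,728

#1 ($647): fully absorbed by the deductible. Owner owes $647 (running OOP $647).
#2 ($7,888): deductible takes $813, $7,075 remains; 30% of $7,075 = $2,122.50. Claim cost before the cap: $813 + $2,122.50 = $2,935.50. Adding that to $647 gives $3,582.50, past the $3,375 cap; owner pays only $3,375 − $647 = $2,728.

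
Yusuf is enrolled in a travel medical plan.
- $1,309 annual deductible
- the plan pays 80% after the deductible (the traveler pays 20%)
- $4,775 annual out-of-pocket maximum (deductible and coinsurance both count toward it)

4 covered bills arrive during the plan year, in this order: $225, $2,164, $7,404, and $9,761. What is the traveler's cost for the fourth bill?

$1,769.20

#1 ($225): all of it applies to the deductible. Cost to traveler: $225. OOP to date $225.
#2 ($2,164): deductible takes $1,084, $1,080 remains; coinsurance $1,080 × 20% = $216. Traveler owes $1,300 (running OOP $1,525).
#3 ($7,404): deductible already satisfied, so traveler's share is 20% × $7,404 = $1,480.80. Traveler pays $1,480.80; OOP now $3,005.80.
#4 ($9,761): 20% coinsurance on $9,761 = $1,952.20. That would push OOP to $4,958, over the $4,775 cap, so traveler pays $4,775 − $3,005.80 = $1,769.20.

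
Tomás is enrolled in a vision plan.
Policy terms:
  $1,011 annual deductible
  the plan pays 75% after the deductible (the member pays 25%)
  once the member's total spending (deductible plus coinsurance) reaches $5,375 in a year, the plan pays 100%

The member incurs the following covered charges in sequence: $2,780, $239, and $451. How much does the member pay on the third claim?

Bill 1, $2,780: deductible takes $1,011, $1,769 remains; 25% of $1,769 = $442.25. Member pays $1,453.25; OOP now $1,453.25.
Bill 2, $239: deductible already satisfied, so member's share is 25% × $239 = $59.75. Cost to member: $59.75. OOP to date $1,513.
Bill 3, $451: deductible already satisfied, so member's share is 25% × $451 = $112.75. Member pays $112.75; OOP now $1,625.75.

$112.75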